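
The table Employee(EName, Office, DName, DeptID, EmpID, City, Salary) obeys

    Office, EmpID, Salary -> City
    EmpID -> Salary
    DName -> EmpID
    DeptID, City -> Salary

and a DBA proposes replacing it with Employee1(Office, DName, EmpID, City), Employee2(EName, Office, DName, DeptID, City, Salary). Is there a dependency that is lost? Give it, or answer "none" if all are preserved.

EmpID -> Salary

Check EmpID → Salary: no single fragment contains all of {EmpID, Salary}, and the restricted closure of {EmpID} across the fragments never reaches {Salary}.
Office, EmpID, Salary → City is preserved.
DName → EmpID is preserved.
DeptID, City → Salary is preserved.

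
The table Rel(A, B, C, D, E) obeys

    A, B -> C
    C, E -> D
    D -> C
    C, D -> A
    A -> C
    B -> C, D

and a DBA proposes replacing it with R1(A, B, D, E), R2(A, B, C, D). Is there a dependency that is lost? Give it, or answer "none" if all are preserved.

Check C, E → D: no single fragment contains all of {C, D, E}, and the restricted closure of {C, E} across the fragments never reaches {D}.
A, B → C is preserved.
D → C is preserved.
C, D → A is preserved.
A → C is preserved.
B → C, D is preserved.

C, E -> D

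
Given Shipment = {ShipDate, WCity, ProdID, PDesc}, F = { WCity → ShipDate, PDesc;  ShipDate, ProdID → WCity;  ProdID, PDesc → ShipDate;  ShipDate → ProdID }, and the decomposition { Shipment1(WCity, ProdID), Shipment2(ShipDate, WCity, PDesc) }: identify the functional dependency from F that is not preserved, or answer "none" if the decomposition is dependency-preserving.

ProdID, PDesc → ShipDate

Check ProdID, PDesc → ShipDate: no single fragment contains all of {ShipDate, ProdID, PDesc}, and the restricted closure of {ProdID, PDesc} across the fragments never reaches {ShipDate}.
WCity → ShipDate, PDesc is preserved.
ShipDate, ProdID → WCity is preserved.
ShipDate → ProdID is preserved.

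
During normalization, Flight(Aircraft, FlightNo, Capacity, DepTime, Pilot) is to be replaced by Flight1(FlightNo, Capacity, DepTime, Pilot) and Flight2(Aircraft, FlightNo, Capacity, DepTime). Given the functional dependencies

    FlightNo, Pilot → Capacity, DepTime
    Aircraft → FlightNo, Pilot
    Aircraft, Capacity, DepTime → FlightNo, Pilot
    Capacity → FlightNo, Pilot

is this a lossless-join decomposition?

Common attributes: Flight1 ∩ Flight2 = {FlightNo, Capacity, DepTime}.
Closure of {FlightNo, Capacity, DepTime}: Capacity → FlightNo, Pilot applies, adding Pilot. So (FlightNo, Capacity, DepTime)⁺ = {FlightNo, Capacity, DepTime, Pilot}.
This closure contains every attribute of Flight1, so Flight1 ∩ Flight2 → Flight1. The join is lossless.

Yes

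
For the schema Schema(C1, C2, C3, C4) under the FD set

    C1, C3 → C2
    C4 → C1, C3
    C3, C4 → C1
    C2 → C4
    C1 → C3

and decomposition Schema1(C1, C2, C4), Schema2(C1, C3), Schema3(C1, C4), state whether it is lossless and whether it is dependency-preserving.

lossless and dependency-preserving

Lossless test (chase): Rows 1 and 3 agree on C4; apply C4→C1, C3 and equate their C1, C3 entries. Rows 1 and 2 agree on C1; apply C1→C3 and equate their C3 entries. Rows 1 and 2 agree on C1, C3; apply C1, C3→C2 and equate their C2 entries. Rows 1 and 3 agree on C1, C3; apply C1, C3→C2 and equate their C2 entries. Rows 1 and 2 agree on C2; apply C2→C4 and equate their C4 entries. Row 1 is now all distinguished symbols — the join is lossless.
Dependency preservation: C1, C3 → C2; C4 → C1, C3; C3, C4 → C1 are not contained in any single fragment, but the restricted closure of each left-hand side across the fragments still reaches the right-hand side; the remaining FDs each lie inside some fragment. All dependencies are preserved.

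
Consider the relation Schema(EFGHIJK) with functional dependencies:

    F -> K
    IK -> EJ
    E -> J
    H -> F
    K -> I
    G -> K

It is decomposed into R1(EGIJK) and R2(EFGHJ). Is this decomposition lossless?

Yes

Common attributes: R1 ∩ R2 = {EGJ}.
Closure of {EGJ}: G → K applies, adding K; K → I applies, adding I. So (EGJ)⁺ = {EGIJK}.
This closure contains every attribute of R1, so R1 ∩ R2 → R1. The join is lossless.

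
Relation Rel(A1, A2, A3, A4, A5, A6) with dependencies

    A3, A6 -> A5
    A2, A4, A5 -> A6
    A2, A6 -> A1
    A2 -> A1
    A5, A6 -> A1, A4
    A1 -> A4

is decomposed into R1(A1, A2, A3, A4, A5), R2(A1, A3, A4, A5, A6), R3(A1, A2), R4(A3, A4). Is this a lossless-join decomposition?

Chase test. Columns are A1, A2, A3, A4, A5, A6; row i has aⱼ where attribute j ∈ Ri, else bᵢⱼ.
Initial tableau (one row per fragment):
  row 1: a1 a2 a3 a4 a5 b16
  row 2: a1 b22 a3 a4 a5 a6
  row 3: a1 a2 b33 b34 b35 b36
  row 4: b41 b42 a3 a4 b45 b46
Rows 1 and 3 agree on A1; apply A1→A4 and equate their A4 entries.
No row becomes fully distinguished — the join is lossy.

No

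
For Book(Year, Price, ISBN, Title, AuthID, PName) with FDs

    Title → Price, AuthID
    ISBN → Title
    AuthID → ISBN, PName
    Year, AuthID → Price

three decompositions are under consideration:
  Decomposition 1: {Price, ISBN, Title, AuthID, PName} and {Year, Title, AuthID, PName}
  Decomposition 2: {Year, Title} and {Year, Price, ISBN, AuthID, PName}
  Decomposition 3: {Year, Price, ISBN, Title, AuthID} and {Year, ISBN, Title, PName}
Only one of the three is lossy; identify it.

Decomposition 2

Decomposition 1: common = {Title, AuthID, PName}, closure = {Price, ISBN, Title, AuthID, PName} → lossless.
Decomposition 2: common = {Year}, closure = {Year} → lossy.
Decomposition 3: common = {Year, ISBN, Title}, closure = {Year, Price, ISBN, Title, AuthID, PName} → lossless.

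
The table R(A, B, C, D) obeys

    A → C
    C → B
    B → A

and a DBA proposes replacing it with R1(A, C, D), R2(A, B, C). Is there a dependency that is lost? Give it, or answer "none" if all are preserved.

none

A → C lies within R1.
C → B lies within R2.
B → A lies within R2.
Every dependency is enforceable on the fragments, so the decomposition is dependency-preserving.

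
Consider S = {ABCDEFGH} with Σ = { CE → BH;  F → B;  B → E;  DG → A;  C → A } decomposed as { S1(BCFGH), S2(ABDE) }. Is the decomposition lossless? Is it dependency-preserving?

lossy and not dependency-preserving

Lossless test: (B)⁺ = {BE}, which is a superkey of neither fragment — lossy.
Dependency preservation: the restricted closure of {CE} across the fragments never reaches {BH}, so CE → BH cannot be enforced without a join — not preserved.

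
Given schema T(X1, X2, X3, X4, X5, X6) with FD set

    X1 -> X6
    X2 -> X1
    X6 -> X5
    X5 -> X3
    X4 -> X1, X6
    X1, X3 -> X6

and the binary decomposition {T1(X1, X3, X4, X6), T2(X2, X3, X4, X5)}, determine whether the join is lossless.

Common attributes: T1 ∩ T2 = {X3, X4}.
Closure of {X3, X4}: X4 → X1, X6 applies, adding X1, X6; X6 → X5 applies, adding X5. So (X3, X4)⁺ = {X1, X3, X4, X5, X6}.
This closure contains every attribute of T1, so T1 ∩ T2 → T1. The join is lossless.

Yes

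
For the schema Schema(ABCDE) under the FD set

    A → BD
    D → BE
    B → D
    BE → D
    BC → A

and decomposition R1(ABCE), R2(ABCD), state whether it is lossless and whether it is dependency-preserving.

lossless and dependency-preserving

Lossless test: (ABC)⁺ = {ABCDE}, which contains all of one fragment — lossless.
Dependency preservation: D → BE; BE → D are not contained in any single fragment, but the restricted closure of each left-hand side across the fragments still reaches the right-hand side; the remaining FDs each lie inside some fragment. All dependencies are preserved.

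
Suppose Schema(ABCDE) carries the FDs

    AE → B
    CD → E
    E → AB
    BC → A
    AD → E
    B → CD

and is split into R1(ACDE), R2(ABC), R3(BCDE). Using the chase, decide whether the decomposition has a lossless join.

Yes

Chase test. Columns are ABCDE; row i has aⱼ where attribute j ∈ Ri, else bᵢⱼ.
Initial tableau (one row per fragment):
  row 1: a1 b12 a3 a4 a5
  row 2: a1 a2 a3 b24 b25
  row 3: b31 a2 a3 a4 a5
Rows 1 and 3 agree on E; apply E→AB and equate their AB entries.
Rows 1 and 2 agree on B; apply B→CD and equate their CD entries.
Rows 1 and 2 agree on CD; apply CD→E and equate their E entries.
Row 1 is now all distinguished symbols — the join is lossless.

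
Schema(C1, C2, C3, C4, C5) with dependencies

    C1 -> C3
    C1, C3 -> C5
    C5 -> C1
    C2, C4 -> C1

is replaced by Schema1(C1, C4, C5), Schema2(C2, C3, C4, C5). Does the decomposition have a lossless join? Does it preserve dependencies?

lossless and dependency-preserving

Lossless test: (C4, C5)⁺ = {C1, C3, C4, C5}, which contains all of one fragment — lossless.
Dependency preservation: C1 → C3; C1, C3 → C5; C2, C4 → C1 are not contained in any single fragment, but the restricted closure of each left-hand side across the fragments still reaches the right-hand side; the remaining FDs each lie inside some fragment. All dependencies are preserved.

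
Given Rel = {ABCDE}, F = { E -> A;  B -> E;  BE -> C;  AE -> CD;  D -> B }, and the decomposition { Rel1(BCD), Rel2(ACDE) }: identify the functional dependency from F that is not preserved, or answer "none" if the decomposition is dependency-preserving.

E → A lies within Rel2.
B → E: restricted closure across fragments reaches E.
BE → C: restricted closure across fragments reaches C.
AE → CD lies within Rel2.
D → B lies within Rel1.
Every dependency is enforceable on the fragments, so the decomposition is dependency-preserving.

none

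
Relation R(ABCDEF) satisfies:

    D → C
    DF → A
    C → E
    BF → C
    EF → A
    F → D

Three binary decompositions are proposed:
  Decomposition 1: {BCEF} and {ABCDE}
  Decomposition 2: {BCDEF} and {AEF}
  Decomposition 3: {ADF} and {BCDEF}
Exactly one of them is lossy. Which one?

Decomposition 1

Decomposition 1: common = {BCE}, closure = {BCE} → lossy.
Decomposition 2: common = {EF}, closure = {ACDEF} → lossless.
Decomposition 3: common = {DF}, closure = {ACDEF} → lossless.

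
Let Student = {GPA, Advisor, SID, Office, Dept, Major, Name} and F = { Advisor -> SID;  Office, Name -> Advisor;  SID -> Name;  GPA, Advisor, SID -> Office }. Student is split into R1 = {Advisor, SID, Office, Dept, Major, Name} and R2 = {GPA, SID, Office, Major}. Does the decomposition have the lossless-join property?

Common attributes: R1 ∩ R2 = {SID, Office, Major}.
Closure of {SID, Office, Major}: SID → Name applies, adding Name; Office, Name → Advisor applies, adding Advisor. So (SID, Office, Major)⁺ = {Advisor, SID, Office, Major, Name}.
The closure contains neither all of R1 = {Advisor, SID, Office, Dept, Major, Name} nor all of R2 = {GPA, SID, Office, Major}, so the common attributes are not a superkey of either fragment. The join is lossy.

No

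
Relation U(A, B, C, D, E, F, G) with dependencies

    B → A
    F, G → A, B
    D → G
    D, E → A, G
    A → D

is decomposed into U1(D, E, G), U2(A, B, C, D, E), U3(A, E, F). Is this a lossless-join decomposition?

Chase test. Columns are A, B, C, D, E, F, G; row i has aⱼ where attribute j ∈ Ui, else bᵢⱼ.
Initial tableau (one row per fragment):
  row 1: b11 b12 b13 a4 a5 b16 a7
  row 2: a1 a2 a3 a4 a5 b26 b27
  row 3: a1 b32 b33 b34 a5 a6 b37
Rows 1 and 2 agree on D; apply D→G and equate their G entries.
Rows 1 and 2 agree on D, E; apply D, E→A, G and equate their A, G entries.
Rows 1 and 3 agree on A; apply A→D and equate their D entries.
Rows 1 and 3 agree on D; apply D→G and equate their G entries.
No row becomes fully distinguished — the join is lossy.

No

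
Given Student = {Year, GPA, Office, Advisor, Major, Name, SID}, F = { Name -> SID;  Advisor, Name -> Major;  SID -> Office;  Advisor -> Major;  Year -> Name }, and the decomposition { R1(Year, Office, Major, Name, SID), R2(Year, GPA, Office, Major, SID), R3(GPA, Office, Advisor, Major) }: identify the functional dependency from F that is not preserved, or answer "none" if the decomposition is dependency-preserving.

none

Name → SID lies within R1.
Advisor, Name → Major: restricted closure across fragments reaches Major.
SID → Office lies within R1.
Advisor → Major lies within R3.
Year → Name lies within R1.
Every dependency is enforceable on the fragments, so the decomposition is dependency-preserving.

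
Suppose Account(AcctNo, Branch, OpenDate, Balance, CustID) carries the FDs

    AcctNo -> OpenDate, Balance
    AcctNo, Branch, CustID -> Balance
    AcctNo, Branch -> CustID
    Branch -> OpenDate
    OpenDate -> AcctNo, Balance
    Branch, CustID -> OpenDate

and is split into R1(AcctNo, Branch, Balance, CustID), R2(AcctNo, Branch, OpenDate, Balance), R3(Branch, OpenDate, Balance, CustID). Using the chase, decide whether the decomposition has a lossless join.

Chase test. Columns are AcctNo, Branch, OpenDate, Balance, CustID; row i has aⱼ where attribute j ∈ Ri, else bᵢⱼ.
Initial tableau (one row per fragment):
  row 1: a1 a2 b13 a4 a5
  row 2: a1 a2 a3 a4 b25
  row 3: b31 a2 a3 a4 a5
Rows 1 and 2 agree on AcctNo; apply AcctNo→OpenDate, Balance and equate their OpenDate, Balance entries.
Rows 1 and 2 agree on AcctNo, Branch; apply AcctNo, Branch→CustID and equate their CustID entries.
Rows 1 and 3 agree on OpenDate; apply OpenDate→AcctNo, Balance and equate their AcctNo, Balance entries.
Row 1 is now all distinguished symbols — the join is lossless.

Yes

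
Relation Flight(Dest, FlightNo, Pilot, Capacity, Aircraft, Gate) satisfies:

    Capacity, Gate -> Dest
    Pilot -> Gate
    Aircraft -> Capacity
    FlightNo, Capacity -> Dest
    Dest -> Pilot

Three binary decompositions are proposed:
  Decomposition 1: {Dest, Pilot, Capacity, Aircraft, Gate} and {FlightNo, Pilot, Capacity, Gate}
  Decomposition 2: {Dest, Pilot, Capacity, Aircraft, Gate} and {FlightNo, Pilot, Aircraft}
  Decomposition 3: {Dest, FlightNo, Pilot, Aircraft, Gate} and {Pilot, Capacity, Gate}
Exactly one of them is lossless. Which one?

Decomposition 1: common = {Pilot, Capacity, Gate}, closure = {Dest, Pilot, Capacity, Gate} → lossy.
Decomposition 2: common = {Pilot, Aircraft}, closure = {Dest, Pilot, Capacity, Aircraft, Gate} → lossless.
Decomposition 3: common = {Pilot, Gate}, closure = {Pilot, Gate} → lossy.

Decomposition 2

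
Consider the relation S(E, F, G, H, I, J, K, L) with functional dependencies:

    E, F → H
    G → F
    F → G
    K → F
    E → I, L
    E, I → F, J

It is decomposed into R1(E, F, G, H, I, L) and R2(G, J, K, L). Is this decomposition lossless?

No

Common attributes: R1 ∩ R2 = {G, L}.
Closure of {G, L}: G → F applies, adding F. So (G, L)⁺ = {F, G, L}.
The closure contains neither all of R1 = {E, F, G, H, I, L} nor all of R2 = {G, J, K, L}, so the common attributes are not a superkey of either fragment. The join is lossy.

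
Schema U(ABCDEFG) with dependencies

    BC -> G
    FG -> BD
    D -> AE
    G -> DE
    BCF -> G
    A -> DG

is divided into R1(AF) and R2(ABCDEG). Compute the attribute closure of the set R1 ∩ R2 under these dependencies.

R1 ∩ R2 = {A}.
A → DG applies, adding DG
D → AE applies, adding E
Closure: {ADEG}.

ADEG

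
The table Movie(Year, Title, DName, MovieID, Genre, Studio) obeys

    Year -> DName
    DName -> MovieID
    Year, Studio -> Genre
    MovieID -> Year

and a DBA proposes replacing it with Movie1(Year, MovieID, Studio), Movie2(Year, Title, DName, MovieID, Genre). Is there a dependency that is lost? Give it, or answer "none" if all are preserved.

Check Year, Studio → Genre: no single fragment contains all of {Year, Genre, Studio}, and the restricted closure of {Year, Studio} across the fragments never reaches {Genre}.
Year → DName is preserved.
DName → MovieID is preserved.
MovieID → Year is preserved.

Year, Studio -> Genre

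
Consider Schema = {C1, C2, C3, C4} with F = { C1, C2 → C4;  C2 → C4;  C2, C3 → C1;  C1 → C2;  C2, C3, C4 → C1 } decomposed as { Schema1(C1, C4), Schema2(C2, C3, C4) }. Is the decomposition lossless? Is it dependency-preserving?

Lossless test: (C4)⁺ = {C4}, which is a superkey of neither fragment — lossy.
Dependency preservation: the restricted closure of {C2, C3} across the fragments never reaches {C1}, so C2, C3 → C1 cannot be enforced without a join — not preserved.

lossy and not dependency-preserving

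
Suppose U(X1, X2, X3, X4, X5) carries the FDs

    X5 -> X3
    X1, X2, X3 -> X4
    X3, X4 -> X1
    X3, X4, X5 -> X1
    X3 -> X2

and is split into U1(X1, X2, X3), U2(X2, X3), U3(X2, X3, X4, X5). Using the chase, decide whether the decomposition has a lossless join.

No

Chase test. Columns are X1, X2, X3, X4, X5; row i has aⱼ where attribute j ∈ Ui, else bᵢⱼ.
Initial tableau (one row per fragment):
  row 1: a1 a2 a3 b14 b15
  row 2: b21 a2 a3 b24 b25
  row 3: b31 a2 a3 a4 a5
No row becomes fully distinguished — the join is lossy.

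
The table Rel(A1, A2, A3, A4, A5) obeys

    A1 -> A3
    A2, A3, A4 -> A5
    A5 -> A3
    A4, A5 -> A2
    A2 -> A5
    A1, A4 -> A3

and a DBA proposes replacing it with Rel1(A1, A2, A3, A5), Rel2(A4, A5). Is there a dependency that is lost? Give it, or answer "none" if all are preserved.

A4, A5 -> A2

Check A4, A5 → A2: no single fragment contains all of {A2, A4, A5}, and the restricted closure of {A4, A5} across the fragments never reaches {A2}.
A1 → A3 is preserved.
A2, A3, A4 → A5 is preserved.
A5 → A3 is preserved.
A2 → A5 is preserved.
A1, A4 → A3 is preserved.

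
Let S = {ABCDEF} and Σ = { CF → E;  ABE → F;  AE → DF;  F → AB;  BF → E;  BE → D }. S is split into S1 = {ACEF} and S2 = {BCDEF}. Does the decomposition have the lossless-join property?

Common attributes: S1 ∩ S2 = {CEF}.
Closure of {CEF}: F → AB applies, adding AB; BE → D applies, adding D. So (CEF)⁺ = {ABCDEF}.
This closure contains every attribute of S1, so S1 ∩ S2 → S1. The join is lossless.

Yes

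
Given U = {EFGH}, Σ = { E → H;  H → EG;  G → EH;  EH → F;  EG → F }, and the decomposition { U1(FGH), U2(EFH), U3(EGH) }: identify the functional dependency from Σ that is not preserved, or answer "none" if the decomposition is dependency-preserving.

E → H lies within U2.
H → EG lies within U3.
G → EH lies within U3.
EH → F lies within U2.
EG → F: restricted closure across fragments reaches F.
Every dependency is enforceable on the fragments, so the decomposition is dependency-preserving.

none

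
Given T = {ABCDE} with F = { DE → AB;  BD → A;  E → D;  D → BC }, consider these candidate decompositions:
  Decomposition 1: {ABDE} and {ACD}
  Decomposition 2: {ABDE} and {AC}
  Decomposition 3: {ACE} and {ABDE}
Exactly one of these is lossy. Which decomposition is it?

Decomposition 2

Decomposition 1: common = {AD}, closure = {ABCD} → lossless.
Decomposition 2: common = {A}, closure = {A} → lossy.
Decomposition 3: common = {AE}, closure = {ABCDE} → lossless.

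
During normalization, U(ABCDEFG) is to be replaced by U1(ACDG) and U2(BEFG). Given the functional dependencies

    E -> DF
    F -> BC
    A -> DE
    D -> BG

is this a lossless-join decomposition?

No

Common attributes: U1 ∩ U2 = {G}.
No dependency enlarges {G}, so (G)⁺ = {G}.
The closure contains neither all of U1 = {ACDG} nor all of U2 = {BEFG}, so the common attributes are not a superkey of either fragment. The join is lossy.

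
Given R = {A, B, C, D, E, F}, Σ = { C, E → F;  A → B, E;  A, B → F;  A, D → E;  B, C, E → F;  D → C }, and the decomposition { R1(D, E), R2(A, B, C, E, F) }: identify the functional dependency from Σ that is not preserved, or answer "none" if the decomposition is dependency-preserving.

Check D → C: no single fragment contains all of {C, D}, and the restricted closure of {D} across the fragments never reaches {C}.
C, E → F is preserved.
A → B, E is preserved.
A, B → F is preserved.
A, D → E is preserved.
B, C, E → F is preserved.

D → C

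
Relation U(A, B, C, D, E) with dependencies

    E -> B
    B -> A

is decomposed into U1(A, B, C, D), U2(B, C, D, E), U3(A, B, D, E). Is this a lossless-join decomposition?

Yes

Chase test. Columns are A, B, C, D, E; row i has aⱼ where attribute j ∈ Ui, else bᵢⱼ.
Initial tableau (one row per fragment):
  row 1: a1 a2 a3 a4 b15
  row 2: b21 a2 a3 a4 a5
  row 3: a1 a2 b33 a4 a5
Rows 1 and 2 agree on B; apply B→A and equate their A entries.
Row 2 is now all distinguished symbols — the join is lossless.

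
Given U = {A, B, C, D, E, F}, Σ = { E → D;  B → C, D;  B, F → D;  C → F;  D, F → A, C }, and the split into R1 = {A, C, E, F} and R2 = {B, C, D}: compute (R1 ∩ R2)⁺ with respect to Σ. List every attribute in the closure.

C, F

R1 ∩ R2 = {C}.
C → F applies, adding F
Closure: {C, F}.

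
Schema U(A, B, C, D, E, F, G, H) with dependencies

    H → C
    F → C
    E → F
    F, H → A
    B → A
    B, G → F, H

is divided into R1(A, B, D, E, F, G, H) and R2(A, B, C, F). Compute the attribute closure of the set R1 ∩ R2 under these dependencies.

R1 ∩ R2 = {A, B, F}.
F → C applies, adding C
Closure: {A, B, C, F}.

A, B, C, F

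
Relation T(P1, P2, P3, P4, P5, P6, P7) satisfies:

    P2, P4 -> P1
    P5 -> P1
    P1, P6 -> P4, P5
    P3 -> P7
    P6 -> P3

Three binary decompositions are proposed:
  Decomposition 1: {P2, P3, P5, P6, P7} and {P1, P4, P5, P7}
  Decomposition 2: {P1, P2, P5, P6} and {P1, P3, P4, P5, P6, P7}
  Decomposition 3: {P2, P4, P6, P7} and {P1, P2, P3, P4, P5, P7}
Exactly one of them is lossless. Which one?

Decomposition 2

Decomposition 1: common = {P5, P7}, closure = {P1, P5, P7} → lossy.
Decomposition 2: common = {P1, P5, P6}, closure = {P1, P3, P4, P5, P6, P7} → lossless.
Decomposition 3: common = {P2, P4, P7}, closure = {P1, P2, P4, P7} → lossy.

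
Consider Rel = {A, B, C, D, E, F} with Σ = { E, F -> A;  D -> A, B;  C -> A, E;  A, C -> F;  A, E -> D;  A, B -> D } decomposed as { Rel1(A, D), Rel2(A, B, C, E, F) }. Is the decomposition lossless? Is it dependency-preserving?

Lossless test: (A)⁺ = {A}, which is a superkey of neither fragment — lossy.
Dependency preservation: the restricted closure of {D} across the fragments never reaches {A, B}, so D → A, B cannot be enforced without a join — not preserved.

lossy and not dependency-preserving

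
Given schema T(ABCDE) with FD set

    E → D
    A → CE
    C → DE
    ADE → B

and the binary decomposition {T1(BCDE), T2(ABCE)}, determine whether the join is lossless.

Common attributes: T1 ∩ T2 = {BCE}.
Closure of {BCE}: E → D applies, adding D. So (BCE)⁺ = {BCDE}.
This closure contains every attribute of T1, so T1 ∩ T2 → T1. The join is lossless.

Yes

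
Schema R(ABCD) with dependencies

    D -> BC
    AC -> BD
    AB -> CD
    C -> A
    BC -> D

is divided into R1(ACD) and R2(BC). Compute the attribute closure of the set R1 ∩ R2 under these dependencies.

R1 ∩ R2 = {C}.
C → A applies, adding A
AC → BD applies, adding BD
Closure: {ABCD}.

ABCD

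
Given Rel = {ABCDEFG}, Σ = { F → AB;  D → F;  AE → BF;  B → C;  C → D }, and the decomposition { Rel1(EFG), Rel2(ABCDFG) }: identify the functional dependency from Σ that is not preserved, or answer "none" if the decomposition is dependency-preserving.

AE → BF

Check AE → BF: no single fragment contains all of {ABEF}, and the restricted closure of {AE} across the fragments never reaches {BF}.
F → AB is preserved.
D → F is preserved.
B → C is preserved.
C → D is preserved.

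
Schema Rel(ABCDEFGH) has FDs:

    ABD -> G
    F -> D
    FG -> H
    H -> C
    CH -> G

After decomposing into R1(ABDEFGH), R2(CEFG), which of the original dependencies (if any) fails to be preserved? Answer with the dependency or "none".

Check H → C: no single fragment contains all of {CH}, and the restricted closure of {H} across the fragments never reaches {C}.
ABD → G is preserved.
F → D is preserved.
FG → H is preserved.
CH → G is preserved.

H -> C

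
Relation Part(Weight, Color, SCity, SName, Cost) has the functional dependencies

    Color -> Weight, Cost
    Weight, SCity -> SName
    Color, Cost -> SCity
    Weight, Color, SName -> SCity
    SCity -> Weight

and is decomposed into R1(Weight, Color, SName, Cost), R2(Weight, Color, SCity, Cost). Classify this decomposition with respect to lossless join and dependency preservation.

lossless but not dependency-preserving

Lossless test: (Weight, Color, Cost)⁺ = {Weight, Color, SCity, SName, Cost}, which contains all of one fragment — lossless.
Dependency preservation: the restricted closure of {Weight, SCity} across the fragments never reaches {SName}, so Weight, SCity → SName cannot be enforced without a join — not preserved.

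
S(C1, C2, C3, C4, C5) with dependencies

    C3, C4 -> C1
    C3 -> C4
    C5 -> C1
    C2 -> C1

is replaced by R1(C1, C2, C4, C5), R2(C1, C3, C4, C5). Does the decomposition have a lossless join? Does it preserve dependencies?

lossy but dependency-preserving

Lossless test: (C1, C4, C5)⁺ = {C1, C4, C5}, which is a superkey of neither fragment — lossy.
Dependency preservation: every FD's attributes lie within a single fragment, so each can be enforced locally — preserved.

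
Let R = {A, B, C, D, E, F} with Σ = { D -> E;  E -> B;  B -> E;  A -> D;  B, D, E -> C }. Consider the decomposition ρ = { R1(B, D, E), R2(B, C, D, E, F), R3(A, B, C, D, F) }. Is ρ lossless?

Yes

Chase test. Columns are A, B, C, D, E, F; row i has aⱼ where attribute j ∈ Ri, else bᵢⱼ.
Initial tableau (one row per fragment):
  row 1: b11 a2 b13 a4 a5 b16
  row 2: b21 a2 a3 a4 a5 a6
  row 3: a1 a2 a3 a4 b35 a6
Rows 1 and 3 agree on D; apply D→E and equate their E entries.
Rows 1 and 2 agree on B, D, E; apply B, D, E→C and equate their C entries.
Row 3 is now all distinguished symbols — the join is lossless.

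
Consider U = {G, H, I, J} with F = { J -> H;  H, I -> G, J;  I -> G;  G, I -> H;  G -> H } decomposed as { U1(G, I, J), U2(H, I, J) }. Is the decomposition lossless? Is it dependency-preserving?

lossless but not dependency-preserving

Lossless test: (I, J)⁺ = {G, H, I, J}, which contains all of one fragment — lossless.
Dependency preservation: the restricted closure of {G} across the fragments never reaches {H}, so G → H cannot be enforced without a join — not preserved.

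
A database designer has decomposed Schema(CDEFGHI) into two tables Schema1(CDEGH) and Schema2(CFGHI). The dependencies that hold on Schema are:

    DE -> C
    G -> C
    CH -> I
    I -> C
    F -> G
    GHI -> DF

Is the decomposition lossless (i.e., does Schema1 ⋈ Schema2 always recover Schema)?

Yes

Common attributes: Schema1 ∩ Schema2 = {CGH}.
Closure of {CGH}: CH → I applies, adding I; GHI → DF applies, adding DF. So (CGH)⁺ = {CDFGHI}.
This closure contains every attribute of Schema2, so Schema1 ∩ Schema2 → Schema2. The join is lossless.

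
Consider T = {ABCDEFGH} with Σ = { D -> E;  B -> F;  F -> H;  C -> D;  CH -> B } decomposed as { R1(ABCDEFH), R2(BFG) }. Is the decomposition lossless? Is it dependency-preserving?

Lossless test: (BF)⁺ = {BFH}, which is a superkey of neither fragment — lossy.
Dependency preservation: every FD's attributes lie within a single fragment, so each can be enforced locally — preserved.

lossy but dependency-preserving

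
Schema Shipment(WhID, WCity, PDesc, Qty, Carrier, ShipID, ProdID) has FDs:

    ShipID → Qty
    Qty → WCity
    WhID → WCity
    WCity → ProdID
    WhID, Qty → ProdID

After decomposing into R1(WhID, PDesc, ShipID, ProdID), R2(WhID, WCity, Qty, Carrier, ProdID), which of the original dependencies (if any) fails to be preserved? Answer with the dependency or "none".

ShipID → Qty

Check ShipID → Qty: no single fragment contains all of {Qty, ShipID}, and the restricted closure of {ShipID} across the fragments never reaches {Qty}.
Qty → WCity is preserved.
WhID → WCity is preserved.
WCity → ProdID is preserved.
WhID, Qty → ProdID is preserved.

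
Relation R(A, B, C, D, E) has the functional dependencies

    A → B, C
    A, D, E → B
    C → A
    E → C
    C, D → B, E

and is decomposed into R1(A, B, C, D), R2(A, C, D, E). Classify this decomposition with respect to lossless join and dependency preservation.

Lossless test: (A, C, D)⁺ = {A, B, C, D, E}, which contains all of one fragment — lossless.
Dependency preservation: A, D, E → B; C, D → B, E are not contained in any single fragment, but the restricted closure of each left-hand side across the fragments still reaches the right-hand side; the remaining FDs each lie inside some fragment. All dependencies are preserved.

lossless and dependency-preserving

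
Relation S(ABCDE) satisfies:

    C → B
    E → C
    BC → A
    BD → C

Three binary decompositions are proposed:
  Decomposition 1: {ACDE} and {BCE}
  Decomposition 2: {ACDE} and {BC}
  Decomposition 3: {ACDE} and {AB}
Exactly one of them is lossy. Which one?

Decomposition 3

Decomposition 1: common = {CE}, closure = {ABCE} → lossless.
Decomposition 2: common = {C}, closure = {ABC} → lossless.
Decomposition 3: common = {A}, closure = {A} → lossy.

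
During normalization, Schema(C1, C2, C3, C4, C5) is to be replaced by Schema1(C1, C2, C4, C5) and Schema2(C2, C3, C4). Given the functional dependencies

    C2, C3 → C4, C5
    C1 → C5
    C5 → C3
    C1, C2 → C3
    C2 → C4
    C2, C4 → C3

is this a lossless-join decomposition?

Common attributes: Schema1 ∩ Schema2 = {C2, C4}.
Closure of {C2, C4}: C2, C4 → C3 applies, adding C3; C2, C3 → C4, C5 applies, adding C5. So (C2, C4)⁺ = {C2, C3, C4, C5}.
This closure contains every attribute of Schema2, so Schema1 ∩ Schema2 → Schema2. The join is lossless.

Yes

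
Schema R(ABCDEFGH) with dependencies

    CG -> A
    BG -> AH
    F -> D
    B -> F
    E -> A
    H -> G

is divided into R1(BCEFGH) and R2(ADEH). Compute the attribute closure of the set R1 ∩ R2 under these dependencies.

AEGH

R1 ∩ R2 = {EH}.
E → A applies, adding A
H → G applies, adding G
Closure: {AEGH}.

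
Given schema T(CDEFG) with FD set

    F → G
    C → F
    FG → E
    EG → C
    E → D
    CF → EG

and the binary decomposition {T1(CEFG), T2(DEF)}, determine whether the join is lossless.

Common attributes: T1 ∩ T2 = {EF}.
Closure of {EF}: F → G applies, adding G; EG → C applies, adding C; E → D applies, adding D. So (EF)⁺ = {CDEFG}.
This closure contains every attribute of T1, so T1 ∩ T2 → T1. The join is lossless.

Yes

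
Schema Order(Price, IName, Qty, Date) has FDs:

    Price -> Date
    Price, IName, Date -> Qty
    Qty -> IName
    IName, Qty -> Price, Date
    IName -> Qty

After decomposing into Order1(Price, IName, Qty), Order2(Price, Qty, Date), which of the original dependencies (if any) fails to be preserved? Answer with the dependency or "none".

none

Price → Date lies within Order2.
Price, IName, Date → Qty: restricted closure across fragments reaches Qty.
Qty → IName lies within Order1.
IName, Qty → Price, Date: restricted closure across fragments reaches Price, Date.
IName → Qty lies within Order1.
Every dependency is enforceable on the fragments, so the decomposition is dependency-preserving.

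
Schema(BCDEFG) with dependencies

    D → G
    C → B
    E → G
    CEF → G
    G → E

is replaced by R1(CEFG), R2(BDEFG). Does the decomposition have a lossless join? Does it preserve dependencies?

lossy and not dependency-preserving

Lossless test: (EFG)⁺ = {EFG}, which is a superkey of neither fragment — lossy.
Dependency preservation: the restricted closure of {C} across the fragments never reaches {B}, so C → B cannot be enforced without a join — not preserved.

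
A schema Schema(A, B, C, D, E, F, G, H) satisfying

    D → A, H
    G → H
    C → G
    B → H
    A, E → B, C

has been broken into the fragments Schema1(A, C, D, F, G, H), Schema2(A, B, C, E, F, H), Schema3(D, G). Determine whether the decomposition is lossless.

No

Chase test. Columns are A, B, C, D, E, F, G, H; row i has aⱼ where attribute j ∈ Schemai, else bᵢⱼ.
Initial tableau (one row per fragment):
  row 1: a1 b12 a3 a4 b15 a6 a7 a8
  row 2: a1 a2 a3 b24 a5 a6 b27 a8
  row 3: b31 b32 b33 a4 b35 b36 a7 b38
Rows 1 and 3 agree on D; apply D→A, H and equate their A, H entries.
Rows 1 and 2 agree on C; apply C→G and equate their G entries.
No row becomes fully distinguished — the join is lossy.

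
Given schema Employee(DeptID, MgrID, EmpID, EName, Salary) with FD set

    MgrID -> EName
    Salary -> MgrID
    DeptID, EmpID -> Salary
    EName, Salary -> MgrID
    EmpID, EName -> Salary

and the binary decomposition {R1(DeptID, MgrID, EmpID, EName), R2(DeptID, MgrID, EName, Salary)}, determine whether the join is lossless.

No

Common attributes: R1 ∩ R2 = {DeptID, MgrID, EName}.
No dependency enlarges {DeptID, MgrID, EName}, so (DeptID, MgrID, EName)⁺ = {DeptID, MgrID, EName}.
The closure contains neither all of R1 = {DeptID, MgrID, EmpID, EName} nor all of R2 = {DeptID, MgrID, EName, Salary}, so the common attributes are not a superkey of either fragment. The join is lossy.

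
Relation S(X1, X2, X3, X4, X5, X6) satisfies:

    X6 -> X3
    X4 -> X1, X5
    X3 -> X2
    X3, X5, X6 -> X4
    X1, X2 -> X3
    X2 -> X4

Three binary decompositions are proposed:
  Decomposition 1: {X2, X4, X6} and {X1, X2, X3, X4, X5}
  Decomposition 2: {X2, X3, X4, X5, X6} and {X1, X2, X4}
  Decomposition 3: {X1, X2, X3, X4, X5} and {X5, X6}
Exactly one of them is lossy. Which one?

Decomposition 1: common = {X2, X4}, closure = {X1, X2, X3, X4, X5} → lossless.
Decomposition 2: common = {X2, X4}, closure = {X1, X2, X3, X4, X5} → lossless.
Decomposition 3: common = {X5}, closure = {X5} → lossy.

Decomposition 3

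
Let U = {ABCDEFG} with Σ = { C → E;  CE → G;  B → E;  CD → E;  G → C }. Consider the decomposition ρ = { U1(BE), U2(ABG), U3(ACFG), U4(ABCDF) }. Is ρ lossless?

Yes

Chase test. Columns are ABCDEFG; row i has aⱼ where attribute j ∈ Ui, else bᵢⱼ.
Initial tableau (one row per fragment):
  row 1: b11 a2 b13 b14 a5 b16 b17
  row 2: a1 a2 b23 b24 b25 b26 a7
  row 3: a1 b32 a3 b34 b35 a6 a7
  row 4: a1 a2 a3 a4 b45 a6 b47
Rows 3 and 4 agree on C; apply C→E and equate their E entries.
Rows 3 and 4 agree on CE; apply CE→G and equate their G entries.
Rows 1 and 2 agree on B; apply B→E and equate their E entries.
Rows 1 and 4 agree on B; apply B→E and equate their E entries.
Rows 2 and 3 agree on G; apply G→C and equate their C entries.
Row 4 is now all distinguished symbols — the join is lossless.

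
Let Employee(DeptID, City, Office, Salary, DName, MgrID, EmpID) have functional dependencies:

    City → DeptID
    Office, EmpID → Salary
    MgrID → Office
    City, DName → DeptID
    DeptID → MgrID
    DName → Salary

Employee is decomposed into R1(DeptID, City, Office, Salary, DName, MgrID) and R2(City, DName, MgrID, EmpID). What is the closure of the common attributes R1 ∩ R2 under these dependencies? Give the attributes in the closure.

DeptID, City, Office, Salary, DName, MgrID

R1 ∩ R2 = {City, DName, MgrID}.
City → DeptID applies, adding DeptID
MgrID → Office applies, adding Office
DName → Salary applies, adding Salary
Closure: {DeptID, City, Office, Salary, DName, MgrID}.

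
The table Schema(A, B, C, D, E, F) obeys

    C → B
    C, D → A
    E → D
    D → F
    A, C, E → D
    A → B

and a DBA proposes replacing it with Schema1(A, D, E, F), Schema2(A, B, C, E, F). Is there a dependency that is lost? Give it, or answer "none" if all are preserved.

Check C, D → A: no single fragment contains all of {A, C, D}, and the restricted closure of {C, D} across the fragments never reaches {A}.
C → B is preserved.
E → D is preserved.
D → F is preserved.
A, C, E → D is preserved.
A → B is preserved.

C, D → A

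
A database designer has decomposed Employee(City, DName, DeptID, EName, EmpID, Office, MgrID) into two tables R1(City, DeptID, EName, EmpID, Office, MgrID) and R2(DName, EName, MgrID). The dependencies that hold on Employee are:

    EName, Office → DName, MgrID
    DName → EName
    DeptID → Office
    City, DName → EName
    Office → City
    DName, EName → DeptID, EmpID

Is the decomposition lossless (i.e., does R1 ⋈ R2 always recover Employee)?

No

Common attributes: R1 ∩ R2 = {EName, MgrID}.
No dependency enlarges {EName, MgrID}, so (EName, MgrID)⁺ = {EName, MgrID}.
The closure contains neither all of R1 = {City, DeptID, EName, EmpID, Office, MgrID} nor all of R2 = {DName, EName, MgrID}, so the common attributes are not a superkey of either fragment. The join is lossy.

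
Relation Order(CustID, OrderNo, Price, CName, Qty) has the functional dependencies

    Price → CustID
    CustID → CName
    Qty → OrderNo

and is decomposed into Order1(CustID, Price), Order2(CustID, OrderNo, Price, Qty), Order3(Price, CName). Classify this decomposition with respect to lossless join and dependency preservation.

Lossless test (chase): Rows 1 and 3 agree on Price; apply Price→CustID and equate their CustID entries. Rows 1 and 2 agree on CustID; apply CustID→CName and equate their CName entries. Rows 1 and 3 agree on CustID; apply CustID→CName and equate their CName entries. Row 2 is now all distinguished symbols — the join is lossless.
Dependency preservation: the restricted closure of {CustID} across the fragments never reaches {CName}, so CustID → CName cannot be enforced without a join — not preserved.

lossless but not dependency-preserving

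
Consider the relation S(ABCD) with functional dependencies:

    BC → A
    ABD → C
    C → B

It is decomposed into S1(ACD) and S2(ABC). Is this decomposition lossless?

Common attributes: S1 ∩ S2 = {AC}.
Closure of {AC}: C → B applies, adding B. So (AC)⁺ = {ABC}.
This closure contains every attribute of S2, so S1 ∩ S2 → S2. The join is lossless.

Yes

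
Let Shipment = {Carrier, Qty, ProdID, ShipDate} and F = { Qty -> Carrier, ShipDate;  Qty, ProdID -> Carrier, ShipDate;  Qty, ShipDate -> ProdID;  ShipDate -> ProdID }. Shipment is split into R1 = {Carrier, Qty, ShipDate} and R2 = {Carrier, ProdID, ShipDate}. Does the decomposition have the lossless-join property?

Yes

Common attributes: R1 ∩ R2 = {Carrier, ShipDate}.
Closure of {Carrier, ShipDate}: ShipDate → ProdID applies, adding ProdID. So (Carrier, ShipDate)⁺ = {Carrier, ProdID, ShipDate}.
This closure contains every attribute of R2, so R1 ∩ R2 → R2. The join is lossless.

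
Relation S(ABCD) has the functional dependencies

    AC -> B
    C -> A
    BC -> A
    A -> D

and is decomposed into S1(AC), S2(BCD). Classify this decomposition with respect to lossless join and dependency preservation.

Lossless test: (C)⁺ = {ABCD}, which contains all of one fragment — lossless.
Dependency preservation: the restricted closure of {A} across the fragments never reaches {D}, so A → D cannot be enforced without a join — not preserved.

lossless but not dependency-preserving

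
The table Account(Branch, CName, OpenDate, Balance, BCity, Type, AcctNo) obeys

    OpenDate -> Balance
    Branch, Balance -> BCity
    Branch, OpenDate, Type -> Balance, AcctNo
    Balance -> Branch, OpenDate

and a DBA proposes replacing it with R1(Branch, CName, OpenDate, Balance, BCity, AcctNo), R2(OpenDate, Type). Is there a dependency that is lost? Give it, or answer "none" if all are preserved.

Branch, OpenDate, Type -> Balance, AcctNo

Check Branch, OpenDate, Type → Balance, AcctNo: no single fragment contains all of {Branch, OpenDate, Balance, Type, AcctNo}, and the restricted closure of {Branch, OpenDate, Type} across the fragments never reaches {Balance, AcctNo}.
OpenDate → Balance is preserved.
Branch, Balance → BCity is preserved.
Balance → Branch, OpenDate is preserved.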